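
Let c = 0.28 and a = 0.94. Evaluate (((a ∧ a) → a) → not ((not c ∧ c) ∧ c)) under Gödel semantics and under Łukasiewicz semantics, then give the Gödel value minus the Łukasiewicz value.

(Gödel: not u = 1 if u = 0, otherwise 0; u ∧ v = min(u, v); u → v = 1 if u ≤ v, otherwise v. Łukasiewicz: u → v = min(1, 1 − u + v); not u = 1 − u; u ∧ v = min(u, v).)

Gödel evaluation:
  (a ∧ a) = min(0.94, 0.94) = 0.94
  ((a ∧ a) → a): 0.94 ≤ 0.94, so result = 1
  not c: Gödel ¬ of 0.28 = 0 (operand ≠ 0)
  (not c ∧ c) = min(0, 0.28) = 0
  ((not c ∧ c) ∧ c) = min(0, 0.28) = 0
  not ((not c ∧ c) ∧ c): Gödel ¬ of 0 = 1 (operand is 0)
  (((a ∧ a) → a) → not ((not c ∧ c) ∧ c)): 1 ≤ 1, so result = 1
  Gödel value = 1
Łukasiewicz evaluation:
  (a ∧ a) = min(0.94, 0.94) = 0.94
  ((a ∧ a) → a): min(1, 1 − 0.94 + 0.94) = 1
  not c: Łukasiewicz ¬ gives 1 − 0.28 = 0.72
  (not c ∧ c) = min(0.72, 0.28) = 0.28
  ((not c ∧ c) ∧ c) = min(0.28, 0.28) = 0.28
  not ((not c ∧ c) ∧ c): Łukasiewicz ¬ gives 1 − 0.28 = 0.72
  (((a ∧ a) → a) → not ((not c ∧ c) ∧ c)): min(1, 1 − 1 + 0.72) = 0.72
  Łukasiewicz value = 0.72
Difference: 1 − 0.72 = 0.28

0.28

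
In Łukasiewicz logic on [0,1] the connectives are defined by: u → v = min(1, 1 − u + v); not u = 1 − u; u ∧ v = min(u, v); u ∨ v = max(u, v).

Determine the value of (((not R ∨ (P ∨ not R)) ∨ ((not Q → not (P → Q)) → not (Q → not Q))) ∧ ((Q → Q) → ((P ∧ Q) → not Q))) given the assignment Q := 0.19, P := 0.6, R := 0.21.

not R: Łukasiewicz ¬ gives 1 − 0.21 = 0.79
not R: Łukasiewicz ¬ gives 1 − 0.21 = 0.79
(P ∨ not R) = max(0.6, 0.79) = 0.79
(not R ∨ (P ∨ not R)) = max(0.79, 0.79) = 0.79
not Q: Łukasiewicz ¬ gives 1 − 0.19 = 0.81
(P → Q): min(1, 1 − 0.6 + 0.19) = 0.59
not (P → Q): Łukasiewicz ¬ gives 1 − 0.59 = 0.41
(not Q → not (P → Q)): min(1, 1 − 0.81 + 0.41) = 0.6
not Q: Łukasiewicz ¬ gives 1 − 0.19 = 0.81
(Q → not Q): min(1, 1 − 0.19 + 0.81) = 1
not (Q → not Q): Łukasiewicz ¬ gives 1 − 1 = 0
((not Q → not (P → Q)) → not (Q → not Q)): min(1, 1 − 0.6 + 0) = 0.4
((not R ∨ (P ∨ not R)) ∨ ((not Q → not (P → Q)) → not (Q → not Q))) = max(0.79, 0.4) = 0.79
(Q → Q): min(1, 1 − 0.19 + 0.19) = 1
(P ∧ Q) = min(0.6, 0.19) = 0.19
not Q: Łukasiewicz ¬ gives 1 − 0.19 = 0.81
((P ∧ Q) → not Q): min(1, 1 − 0.19 + 0.81) = 1
((Q → Q) → ((P ∧ Q) → not Q)): min(1, 1 − 1 + 1) = 1
(((not R ∨ (P ∨ not R)) ∨ ((not Q → not (P → Q)) → not (Q → not Q))) ∧ ((Q → Q) → ((P ∧ Q) → not Q))) = min(0.79, 1) = 0.79

0.79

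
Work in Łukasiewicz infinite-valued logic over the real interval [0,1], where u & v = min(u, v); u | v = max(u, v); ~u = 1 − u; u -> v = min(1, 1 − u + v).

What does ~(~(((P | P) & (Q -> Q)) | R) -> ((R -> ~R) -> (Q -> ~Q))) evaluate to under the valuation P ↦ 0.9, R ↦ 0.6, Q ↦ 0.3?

0.00

(P | P) = max(0.9, 0.9) = 0.9
(Q -> Q): min(1, 1 − 0.3 + 0.3) = 1
((P | P) & (Q -> Q)) = min(0.9, 1) = 0.9
(((P | P) & (Q -> Q)) | R) = max(0.9, 0.6) = 0.9
~(((P | P) & (Q -> Q)) | R): Łukasiewicz ¬ gives 1 − 0.9 = 0.1
~R: Łukasiewicz ¬ gives 1 − 0.6 = 0.4
(R -> ~R): min(1, 1 − 0.6 + 0.4) = 0.8
~Q: Łukasiewicz ¬ gives 1 − 0.3 = 0.7
(Q -> ~Q): min(1, 1 − 0.3 + 0.7) = 1
((R -> ~R) -> (Q -> ~Q)): min(1, 1 − 0.8 + 1) = 1
(~(((P | P) & (Q -> Q)) | R) -> ((R -> ~R) -> (Q -> ~Q))): min(1, 1 − 0.1 + 1) = 1
~(~(((P | P) & (Q -> Q)) | R) -> ((R -> ~R) -> (Q -> ~Q))): Łukasiewicz ¬ gives 1 − 1 = 0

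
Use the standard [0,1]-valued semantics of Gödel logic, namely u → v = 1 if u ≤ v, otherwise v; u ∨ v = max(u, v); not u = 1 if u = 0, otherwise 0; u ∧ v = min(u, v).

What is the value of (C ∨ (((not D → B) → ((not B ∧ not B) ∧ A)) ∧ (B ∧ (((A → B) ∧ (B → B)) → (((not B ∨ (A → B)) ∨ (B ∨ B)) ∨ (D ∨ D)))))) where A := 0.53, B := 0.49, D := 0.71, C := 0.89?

0.89

not D: Gödel ¬ of 0.71 = 0 (operand ≠ 0)
(not D → B): 0 ≤ 0.49, so result = 1
not B: Gödel ¬ of 0.49 = 0 (operand ≠ 0)
not B: Gödel ¬ of 0.49 = 0 (operand ≠ 0)
(not B ∧ not B) = min(0, 0) = 0
((not B ∧ not B) ∧ A) = min(0, 0.53) = 0
((not D → B) → ((not B ∧ not B) ∧ A)): 1 > 0, so result = 0
(A → B): 0.53 > 0.49, so result = 0.49
(B → B): 0.49 ≤ 0.49, so result = 1
((A → B) ∧ (B → B)) = min(0.49, 1) = 0.49
not B: Gödel ¬ of 0.49 = 0 (operand ≠ 0)
(A → B): 0.53 > 0.49, so result = 0.49
(not B ∨ (A → B)) = max(0, 0.49) = 0.49
(B ∨ B) = max(0.49, 0.49) = 0.49
((not B ∨ (A → B)) ∨ (B ∨ B)) = max(0.49, 0.49) = 0.49
(D ∨ D) = max(0.71, 0.71) = 0.71
(((not B ∨ (A → B)) ∨ (B ∨ B)) ∨ (D ∨ D)) = max(0.49, 0.71) = 0.71
(((A → B) ∧ (B → B)) → (((not B ∨ (A → B)) ∨ (B ∨ B)) ∨ (D ∨ D))): 0.49 ≤ 0.71, so result = 1
(B ∧ (((A → B) ∧ (B → B)) → (((not B ∨ (A → B)) ∨ (B ∨ B)) ∨ (D ∨ D)))) = min(0.49, 1) = 0.49
(((not D → B) → ((not B ∧ not B) ∧ A)) ∧ (B ∧ (((A → B) ∧ (B → B)) → (((not B ∨ (A → B)) ∨ (B ∨ B)) ∨ (D ∨ D))))) = min(0, 0.49) = 0
(C ∨ (((not D → B) → ((not B ∧ not B) ∧ A)) ∧ (B ∧ (((A → B) ∧ (B → B)) → (((not B ∨ (A → B)) ∨ (B ∨ B)) ∨ (D ∨ D)))))) = max(0.89, 0) = 0.89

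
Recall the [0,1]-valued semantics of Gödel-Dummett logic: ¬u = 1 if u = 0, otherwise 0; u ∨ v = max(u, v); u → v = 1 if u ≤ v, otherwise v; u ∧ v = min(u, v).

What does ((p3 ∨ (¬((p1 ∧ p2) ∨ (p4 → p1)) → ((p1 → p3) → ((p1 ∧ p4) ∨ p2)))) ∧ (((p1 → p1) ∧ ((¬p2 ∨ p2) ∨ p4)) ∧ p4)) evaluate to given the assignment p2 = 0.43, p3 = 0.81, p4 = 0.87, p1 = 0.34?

(p1 ∧ p2) = min(0.34, 0.43) = 0.34
(p4 → p1): 0.87 > 0.34, so result = 0.34
((p1 ∧ p2) ∨ (p4 → p1)) = max(0.34, 0.34) = 0.34
¬((p1 ∧ p2) ∨ (p4 → p1)): Gödel ¬ of 0.34 = 0 (operand ≠ 0)
(p1 → p3): 0.34 ≤ 0.81, so result = 1
(p1 ∧ p4) = min(0.34, 0.87) = 0.34
((p1 ∧ p4) ∨ p2) = max(0.34, 0.43) = 0.43
((p1 → p3) → ((p1 ∧ p4) ∨ p2)): 1 > 0.43, so result = 0.43
(¬((p1 ∧ p2) ∨ (p4 → p1)) → ((p1 → p3) → ((p1 ∧ p4) ∨ p2))): 0 ≤ 0.43, so result = 1
(p3 ∨ (¬((p1 ∧ p2) ∨ (p4 → p1)) → ((p1 → p3) → ((p1 ∧ p4) ∨ p2)))) = max(0.81, 1) = 1
(p1 → p1): 0.34 ≤ 0.34, so result = 1
¬p2: Gödel ¬ of 0.43 = 0 (operand ≠ 0)
(¬p2 ∨ p2) = max(0, 0.43) = 0.43
((¬p2 ∨ p2) ∨ p4) = max(0.43, 0.87) = 0.87
((p1 → p1) ∧ ((¬p2 ∨ p2) ∨ p4)) = min(1, 0.87) = 0.87
(((p1 → p1) ∧ ((¬p2 ∨ p2) ∨ p4)) ∧ p4) = min(0.87, 0.87) = 0.87
((p3 ∨ (¬((p1 ∧ p2) ∨ (p4 → p1)) → ((p1 → p3) → ((p1 ∧ p4) ∨ p2)))) ∧ (((p1 → p1) ∧ ((¬p2 ∨ p2) ∨ p4)) ∧ p4)) = min(1, 0.87) = 0.87

0.87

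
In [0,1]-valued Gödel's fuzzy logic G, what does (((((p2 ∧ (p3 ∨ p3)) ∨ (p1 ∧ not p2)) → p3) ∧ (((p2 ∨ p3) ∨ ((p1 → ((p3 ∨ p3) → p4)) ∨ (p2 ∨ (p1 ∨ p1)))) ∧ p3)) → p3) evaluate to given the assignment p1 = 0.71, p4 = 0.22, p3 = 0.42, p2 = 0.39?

1.00

(p3 ∨ p3) = max(0.42, 0.42) = 0.42
(p2 ∧ (p3 ∨ p3)) = min(0.39, 0.42) = 0.39
not p2: Gödel ¬ of 0.39 = 0 (operand ≠ 0)
(p1 ∧ not p2) = min(0.71, 0) = 0
((p2 ∧ (p3 ∨ p3)) ∨ (p1 ∧ not p2)) = max(0.39, 0) = 0.39
(((p2 ∧ (p3 ∨ p3)) ∨ (p1 ∧ not p2)) → p3): 0.39 ≤ 0.42, so result = 1
(p2 ∨ p3) = max(0.39, 0.42) = 0.42
(p3 ∨ p3) = max(0.42, 0.42) = 0.42
((p3 ∨ p3) → p4): 0.42 > 0.22, so result = 0.22
(p1 → ((p3 ∨ p3) → p4)): 0.71 > 0.22, so result = 0.22
(p1 ∨ p1) = max(0.71, 0.71) = 0.71
(p2 ∨ (p1 ∨ p1)) = max(0.39, 0.71) = 0.71
((p1 → ((p3 ∨ p3) → p4)) ∨ (p2 ∨ (p1 ∨ p1))) = max(0.22, 0.71) = 0.71
((p2 ∨ p3) ∨ ((p1 → ((p3 ∨ p3) → p4)) ∨ (p2 ∨ (p1 ∨ p1)))) = max(0.42, 0.71) = 0.71
(((p2 ∨ p3) ∨ ((p1 → ((p3 ∨ p3) → p4)) ∨ (p2 ∨ (p1 ∨ p1)))) ∧ p3) = min(0.71, 0.42) = 0.42
((((p2 ∧ (p3 ∨ p3)) ∨ (p1 ∧ not p2)) → p3) ∧ (((p2 ∨ p3) ∨ ((p1 → ((p3 ∨ p3) → p4)) ∨ (p2 ∨ (p1 ∨ p1)))) ∧ p3)) = min(1, 0.42) = 0.42
(((((p2 ∧ (p3 ∨ p3)) ∨ (p1 ∧ not p2)) → p3) ∧ (((p2 ∨ p3) ∨ ((p1 → ((p3 ∨ p3) → p4)) ∨ (p2 ∨ (p1 ∨ p1)))) ∧ p3)) → p3): 0.42 ≤ 0.42, so result = 1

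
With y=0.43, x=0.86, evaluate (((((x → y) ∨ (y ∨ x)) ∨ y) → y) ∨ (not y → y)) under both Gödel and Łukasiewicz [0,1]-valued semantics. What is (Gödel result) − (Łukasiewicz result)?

Gödel evaluation:
  (x → y): 0.86 > 0.43, so result = 0.43
  (y ∨ x) = max(0.43, 0.86) = 0.86
  ((x → y) ∨ (y ∨ x)) = max(0.43, 0.86) = 0.86
  (((x → y) ∨ (y ∨ x)) ∨ y) = max(0.86, 0.43) = 0.86
  ((((x → y) ∨ (y ∨ x)) ∨ y) → y): 0.86 > 0.43, so result = 0.43
  not y: Gödel ¬ of 0.43 = 0 (operand ≠ 0)
  (not y → y): 0 ≤ 0.43, so result = 1
  (((((x → y) ∨ (y ∨ x)) ∨ y) → y) ∨ (not y → y)) = max(0.43, 1) = 1
  Gödel value = 1
Łukasiewicz evaluation:
  (x → y): min(1, 1 − 0.86 + 0.43) = 0.57
  (y ∨ x) = max(0.43, 0.86) = 0.86
  ((x → y) ∨ (y ∨ x)) = max(0.57, 0.86) = 0.86
  (((x → y) ∨ (y ∨ x)) ∨ y) = max(0.86, 0.43) = 0.86
  ((((x → y) ∨ (y ∨ x)) ∨ y) → y): min(1, 1 − 0.86 + 0.43) = 0.57
  not y: Łukasiewicz ¬ gives 1 − 0.43 = 0.57
  (not y → y): min(1, 1 − 0.57 + 0.43) = 0.86
  (((((x → y) ∨ (y ∨ x)) ∨ y) → y) ∨ (not y → y)) = max(0.57, 0.86) = 0.86
  Łukasiewicz value = 0.86
Difference: 1 − 0.86 = 0.14

0.14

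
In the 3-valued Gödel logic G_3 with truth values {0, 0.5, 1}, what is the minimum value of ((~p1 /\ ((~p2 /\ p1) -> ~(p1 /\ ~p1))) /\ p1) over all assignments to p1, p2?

0.00

The minimum is attained at p1 = 0, p2 = 0:
  ~p1: Gödel ¬ of 0 = 1 (operand is 0)
  ~p2: Gödel ¬ of 0 = 1 (operand is 0)
  (~p2 /\ p1) = min(1, 0) = 0
  ~p1: Gödel ¬ of 0 = 1 (operand is 0)
  (p1 /\ ~p1) = min(0, 1) = 0
  ~(p1 /\ ~p1): Gödel ¬ of 0 = 1 (operand is 0)
  ((~p2 /\ p1) -> ~(p1 /\ ~p1)): 0 ≤ 1, so result = 1
  (~p1 /\ ((~p2 /\ p1) -> ~(p1 /\ ~p1))) = min(1, 1) = 1
  ((~p1 /\ ((~p2 /\ p1) -> ~(p1 /\ ~p1))) /\ p1) = min(1, 0) = 0
Checking all 9 assignments confirms none give a value below 0.00.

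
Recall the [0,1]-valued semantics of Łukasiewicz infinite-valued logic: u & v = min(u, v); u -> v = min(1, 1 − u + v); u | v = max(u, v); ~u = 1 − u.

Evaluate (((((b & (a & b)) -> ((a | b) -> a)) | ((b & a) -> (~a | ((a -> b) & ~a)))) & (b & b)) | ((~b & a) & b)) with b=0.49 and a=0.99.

0.49

(a & b) = min(0.99, 0.49) = 0.49
(b & (a & b)) = min(0.49, 0.49) = 0.49
(a | b) = max(0.99, 0.49) = 0.99
((a | b) -> a): min(1, 1 − 0.99 + 0.99) = 1
((b & (a & b)) -> ((a | b) -> a)): min(1, 1 − 0.49 + 1) = 1
(b & a) = min(0.49, 0.99) = 0.49
~a: Łukasiewicz ¬ gives 1 − 0.99 = 0.01
(a -> b): min(1, 1 − 0.99 + 0.49) = 0.5
~a: Łukasiewicz ¬ gives 1 − 0.99 = 0.01
((a -> b) & ~a) = min(0.5, 0.01) = 0.01
(~a | ((a -> b) & ~a)) = max(0.01, 0.01) = 0.01
((b & a) -> (~a | ((a -> b) & ~a))): min(1, 1 − 0.49 + 0.01) = 0.52
(((b & (a & b)) -> ((a | b) -> a)) | ((b & a) -> (~a | ((a -> b) & ~a)))) = max(1, 0.52) = 1
(b & b) = min(0.49, 0.49) = 0.49
((((b & (a & b)) -> ((a | b) -> a)) | ((b & a) -> (~a | ((a -> b) & ~a)))) & (b & b)) = min(1, 0.49) = 0.49
~b: Łukasiewicz ¬ gives 1 − 0.49 = 0.51
(~b & a) = min(0.51, 0.99) = 0.51
((~b & a) & b) = min(0.51, 0.49) = 0.49
(((((b & (a & b)) -> ((a | b) -> a)) | ((b & a) -> (~a | ((a -> b) & ~a)))) & (b & b)) | ((~b & a) & b)) = max(0.49, 0.49) = 0.49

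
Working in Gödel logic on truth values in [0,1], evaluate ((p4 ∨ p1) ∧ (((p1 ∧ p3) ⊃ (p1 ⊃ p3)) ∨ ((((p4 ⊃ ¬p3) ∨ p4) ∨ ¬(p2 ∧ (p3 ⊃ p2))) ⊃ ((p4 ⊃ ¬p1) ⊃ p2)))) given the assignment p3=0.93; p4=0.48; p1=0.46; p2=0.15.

(p4 ∨ p1) = max(0.48, 0.46) = 0.48
(p1 ∧ p3) = min(0.46, 0.93) = 0.46
(p1 ⊃ p3): 0.46 ≤ 0.93, so result = 1
((p1 ∧ p3) ⊃ (p1 ⊃ p3)): 0.46 ≤ 1, so result = 1
¬p3: Gödel ¬ of 0.93 = 0 (operand ≠ 0)
(p4 ⊃ ¬p3): 0.48 > 0, so result = 0
((p4 ⊃ ¬p3) ∨ p4) = max(0, 0.48) = 0.48
(p3 ⊃ p2): 0.93 > 0.15, so result = 0.15
(p2 ∧ (p3 ⊃ p2)) = min(0.15, 0.15) = 0.15
¬(p2 ∧ (p3 ⊃ p2)): Gödel ¬ of 0.15 = 0 (operand ≠ 0)
(((p4 ⊃ ¬p3) ∨ p4) ∨ ¬(p2 ∧ (p3 ⊃ p2))) = max(0.48, 0) = 0.48
¬p1: Gödel ¬ of 0.46 = 0 (operand ≠ 0)
(p4 ⊃ ¬p1): 0.48 > 0, so result = 0
((p4 ⊃ ¬p1) ⊃ p2): 0 ≤ 0.15, so result = 1
((((p4 ⊃ ¬p3) ∨ p4) ∨ ¬(p2 ∧ (p3 ⊃ p2))) ⊃ ((p4 ⊃ ¬p1) ⊃ p2)): 0.48 ≤ 1, so result = 1
(((p1 ∧ p3) ⊃ (p1 ⊃ p3)) ∨ ((((p4 ⊃ ¬p3) ∨ p4) ∨ ¬(p2 ∧ (p3 ⊃ p2))) ⊃ ((p4 ⊃ ¬p1) ⊃ p2))) = max(1, 1) = 1
((p4 ∨ p1) ∧ (((p1 ∧ p3) ⊃ (p1 ⊃ p3)) ∨ ((((p4 ⊃ ¬p3) ∨ p4) ∨ ¬(p2 ∧ (p3 ⊃ p2))) ⊃ ((p4 ⊃ ¬p1) ⊃ p2)))) = min(0.48, 1) = 0.48

0.48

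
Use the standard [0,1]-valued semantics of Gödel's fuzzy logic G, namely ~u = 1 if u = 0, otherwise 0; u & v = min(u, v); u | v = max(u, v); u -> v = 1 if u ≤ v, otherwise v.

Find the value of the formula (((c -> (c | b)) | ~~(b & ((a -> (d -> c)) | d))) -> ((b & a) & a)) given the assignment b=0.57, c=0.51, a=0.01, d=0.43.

(c | b) = max(0.51, 0.57) = 0.57
(c -> (c | b)): 0.51 ≤ 0.57, so result = 1
(d -> c): 0.43 ≤ 0.51, so result = 1
(a -> (d -> c)): 0.01 ≤ 1, so result = 1
((a -> (d -> c)) | d) = max(1, 0.43) = 1
(b & ((a -> (d -> c)) | d)) = min(0.57, 1) = 0.57
~(b & ((a -> (d -> c)) | d)): Gödel ¬ of 0.57 = 0 (operand ≠ 0)
~~(b & ((a -> (d -> c)) | d)): Gödel ¬ of 0 = 1 (operand is 0)
((c -> (c | b)) | ~~(b & ((a -> (d -> c)) | d))) = max(1, 1) = 1
(b & a) = min(0.57, 0.01) = 0.01
((b & a) & a) = min(0.01, 0.01) = 0.01
(((c -> (c | b)) | ~~(b & ((a -> (d -> c)) | d))) -> ((b & a) & a)): 1 > 0.01, so result = 0.01

0.01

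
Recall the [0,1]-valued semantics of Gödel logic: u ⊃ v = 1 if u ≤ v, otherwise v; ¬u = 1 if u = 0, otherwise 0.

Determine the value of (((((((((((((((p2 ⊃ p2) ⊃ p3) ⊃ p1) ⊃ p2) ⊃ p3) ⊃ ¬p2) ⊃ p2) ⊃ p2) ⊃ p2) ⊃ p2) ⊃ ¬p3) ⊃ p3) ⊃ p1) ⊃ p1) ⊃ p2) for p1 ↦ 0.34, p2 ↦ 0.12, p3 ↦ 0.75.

0.12

(p2 ⊃ p2): 0.12 ≤ 0.12, so result = 1
((p2 ⊃ p2) ⊃ p3): 1 > 0.75, so result = 0.75
(((p2 ⊃ p2) ⊃ p3) ⊃ p1): 0.75 > 0.34, so result = 0.34
((((p2 ⊃ p2) ⊃ p3) ⊃ p1) ⊃ p2): 0.34 > 0.12, so result = 0.12
(((((p2 ⊃ p2) ⊃ p3) ⊃ p1) ⊃ p2) ⊃ p3): 0.12 ≤ 0.75, so result = 1
¬p2: Gödel ¬ of 0.12 = 0 (operand ≠ 0)
((((((p2 ⊃ p2) ⊃ p3) ⊃ p1) ⊃ p2) ⊃ p3) ⊃ ¬p2): 1 > 0, so result = 0
(((((((p2 ⊃ p2) ⊃ p3) ⊃ p1) ⊃ p2) ⊃ p3) ⊃ ¬p2) ⊃ p2): 0 ≤ 0.12, so result = 1
((((((((p2 ⊃ p2) ⊃ p3) ⊃ p1) ⊃ p2) ⊃ p3) ⊃ ¬p2) ⊃ p2) ⊃ p2): 1 > 0.12, so result = 0.12
(((((((((p2 ⊃ p2) ⊃ p3) ⊃ p1) ⊃ p2) ⊃ p3) ⊃ ¬p2) ⊃ p2) ⊃ p2) ⊃ p2): 0.12 ≤ 0.12, so result = 1
((((((((((p2 ⊃ p2) ⊃ p3) ⊃ p1) ⊃ p2) ⊃ p3) ⊃ ¬p2) ⊃ p2) ⊃ p2) ⊃ p2) ⊃ p2): 1 > 0.12, so result = 0.12
¬p3: Gödel ¬ of 0.75 = 0 (operand ≠ 0)
(((((((((((p2 ⊃ p2) ⊃ p3) ⊃ p1) ⊃ p2) ⊃ p3) ⊃ ¬p2) ⊃ p2) ⊃ p2) ⊃ p2) ⊃ p2) ⊃ ¬p3): 0.12 > 0, so result = 0
((((((((((((p2 ⊃ p2) ⊃ p3) ⊃ p1) ⊃ p2) ⊃ p3) ⊃ ¬p2) ⊃ p2) ⊃ p2) ⊃ p2) ⊃ p2) ⊃ ¬p3) ⊃ p3): 0 ≤ 0.75, so result = 1
(((((((((((((p2 ⊃ p2) ⊃ p3) ⊃ p1) ⊃ p2) ⊃ p3) ⊃ ¬p2) ⊃ p2) ⊃ p2) ⊃ p2) ⊃ p2) ⊃ ¬p3) ⊃ p3) ⊃ p1): 1 > 0.34, so result = 0.34
((((((((((((((p2 ⊃ p2) ⊃ p3) ⊃ p1) ⊃ p2) ⊃ p3) ⊃ ¬p2) ⊃ p2) ⊃ p2) ⊃ p2) ⊃ p2) ⊃ ¬p3) ⊃ p3) ⊃ p1) ⊃ p1): 0.34 ≤ 0.34, so result = 1
(((((((((((((((p2 ⊃ p2) ⊃ p3) ⊃ p1) ⊃ p2) ⊃ p3) ⊃ ¬p2) ⊃ p2) ⊃ p2) ⊃ p2) ⊃ p2) ⊃ ¬p3) ⊃ p3) ⊃ p1) ⊃ p1) ⊃ p2): 1 > 0.12, so result = 0.12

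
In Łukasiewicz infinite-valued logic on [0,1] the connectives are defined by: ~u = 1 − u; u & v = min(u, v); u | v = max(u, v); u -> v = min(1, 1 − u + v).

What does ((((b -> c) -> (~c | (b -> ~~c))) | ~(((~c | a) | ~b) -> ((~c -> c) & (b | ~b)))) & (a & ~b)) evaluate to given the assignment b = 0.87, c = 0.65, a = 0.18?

(b -> c): min(1, 1 − 0.87 + 0.65) = 0.78
~c: Łukasiewicz ¬ gives 1 − 0.65 = 0.35
~c: Łukasiewicz ¬ gives 1 − 0.65 = 0.35
~~c: Łukasiewicz ¬ gives 1 − 0.35 = 0.65
(b -> ~~c): min(1, 1 − 0.87 + 0.65) = 0.78
(~c | (b -> ~~c)) = max(0.35, 0.78) = 0.78
((b -> c) -> (~c | (b -> ~~c))): min(1, 1 − 0.78 + 0.78) = 1
~c: Łukasiewicz ¬ gives 1 − 0.65 = 0.35
(~c | a) = max(0.35, 0.18) = 0.35
~b: Łukasiewicz ¬ gives 1 − 0.87 = 0.13
((~c | a) | ~b) = max(0.35, 0.13) = 0.35
~c: Łukasiewicz ¬ gives 1 − 0.65 = 0.35
(~c -> c): min(1, 1 − 0.35 + 0.65) = 1
~b: Łukasiewicz ¬ gives 1 − 0.87 = 0.13
(b | ~b) = max(0.87, 0.13) = 0.87
((~c -> c) & (b | ~b)) = min(1, 0.87) = 0.87
(((~c | a) | ~b) -> ((~c -> c) & (b | ~b))): min(1, 1 − 0.35 + 0.87) = 1
~(((~c | a) | ~b) -> ((~c -> c) & (b | ~b))): Łukasiewicz ¬ gives 1 − 1 = 0
(((b -> c) -> (~c | (b -> ~~c))) | ~(((~c | a) | ~b) -> ((~c -> c) & (b | ~b)))) = max(1, 0) = 1
~b: Łukasiewicz ¬ gives 1 − 0.87 = 0.13
(a & ~b) = min(0.18, 0.13) = 0.13
((((b -> c) -> (~c | (b -> ~~c))) | ~(((~c | a) | ~b) -> ((~c -> c) & (b | ~b)))) & (a & ~b)) = min(1, 0.13) = 0.13

0.13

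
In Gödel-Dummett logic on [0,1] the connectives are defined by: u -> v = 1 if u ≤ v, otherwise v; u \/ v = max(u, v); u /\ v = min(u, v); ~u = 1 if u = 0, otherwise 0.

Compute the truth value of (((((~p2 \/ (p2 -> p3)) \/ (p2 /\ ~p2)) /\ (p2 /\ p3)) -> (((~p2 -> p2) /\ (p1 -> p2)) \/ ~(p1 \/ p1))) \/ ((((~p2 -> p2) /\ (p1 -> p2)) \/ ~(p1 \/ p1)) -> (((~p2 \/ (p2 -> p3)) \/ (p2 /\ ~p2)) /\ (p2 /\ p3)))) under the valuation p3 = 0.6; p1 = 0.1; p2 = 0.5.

~p2: Gödel ¬ of 0.5 = 0 (operand ≠ 0)
(p2 -> p3): 0.5 ≤ 0.6, so result = 1
(~p2 \/ (p2 -> p3)) = max(0, 1) = 1
~p2: Gödel ¬ of 0.5 = 0 (operand ≠ 0)
(p2 /\ ~p2) = min(0.5, 0) = 0
((~p2 \/ (p2 -> p3)) \/ (p2 /\ ~p2)) = max(1, 0) = 1
(p2 /\ p3) = min(0.5, 0.6) = 0.5
(((~p2 \/ (p2 -> p3)) \/ (p2 /\ ~p2)) /\ (p2 /\ p3)) = min(1, 0.5) = 0.5
~p2: Gödel ¬ of 0.5 = 0 (operand ≠ 0)
(~p2 -> p2): 0 ≤ 0.5, so result = 1
(p1 -> p2): 0.1 ≤ 0.5, so result = 1
((~p2 -> p2) /\ (p1 -> p2)) = min(1, 1) = 1
(p1 \/ p1) = max(0.1, 0.1) = 0.1
~(p1 \/ p1): Gödel ¬ of 0.1 = 0 (operand ≠ 0)
(((~p2 -> p2) /\ (p1 -> p2)) \/ ~(p1 \/ p1)) = max(1, 0) = 1
((((~p2 \/ (p2 -> p3)) \/ (p2 /\ ~p2)) /\ (p2 /\ p3)) -> (((~p2 -> p2) /\ (p1 -> p2)) \/ ~(p1 \/ p1))): 0.5 ≤ 1, so result = 1
~p2: Gödel ¬ of 0.5 = 0 (operand ≠ 0)
(~p2 -> p2): 0 ≤ 0.5, so result = 1
(p1 -> p2): 0.1 ≤ 0.5, so result = 1
((~p2 -> p2) /\ (p1 -> p2)) = min(1, 1) = 1
(p1 \/ p1) = max(0.1, 0.1) = 0.1
~(p1 \/ p1): Gödel ¬ of 0.1 = 0 (operand ≠ 0)
(((~p2 -> p2) /\ (p1 -> p2)) \/ ~(p1 \/ p1)) = max(1, 0) = 1
~p2: Gödel ¬ of 0.5 = 0 (operand ≠ 0)
(p2 -> p3): 0.5 ≤ 0.6, so result = 1
(~p2 \/ (p2 -> p3)) = max(0, 1) = 1
~p2: Gödel ¬ of 0.5 = 0 (operand ≠ 0)
(p2 /\ ~p2) = min(0.5, 0) = 0
((~p2 \/ (p2 -> p3)) \/ (p2 /\ ~p2)) = max(1, 0) = 1
(p2 /\ p3) = min(0.5, 0.6) = 0.5
(((~p2 \/ (p2 -> p3)) \/ (p2 /\ ~p2)) /\ (p2 /\ p3)) = min(1, 0.5) = 0.5
((((~p2 -> p2) /\ (p1 -> p2)) \/ ~(p1 \/ p1)) -> (((~p2 \/ (p2 -> p3)) \/ (p2 /\ ~p2)) /\ (p2 /\ p3))): 1 > 0.5, so result = 0.5
(((((~p2 \/ (p2 -> p3)) \/ (p2 /\ ~p2)) /\ (p2 /\ p3)) -> (((~p2 -> p2) /\ (p1 -> p2)) \/ ~(p1 \/ p1))) \/ ((((~p2 -> p2) /\ (p1 -> p2)) \/ ~(p1 \/ p1)) -> (((~p2 \/ (p2 -> p3)) \/ (p2 /\ ~p2)) /\ (p2 /\ p3)))) = max(1, 0.5) = 1

1.00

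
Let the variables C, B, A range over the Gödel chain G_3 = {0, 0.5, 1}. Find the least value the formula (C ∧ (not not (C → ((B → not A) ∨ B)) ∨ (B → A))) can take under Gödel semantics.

0.00

The minimum is attained at C = 0, B = 0, A = 0:
  not A: Gödel ¬ of 0 = 1 (operand is 0)
  (B → not A): 0 ≤ 1, so result = 1
  ((B → not A) ∨ B) = max(1, 0) = 1
  (C → ((B → not A) ∨ B)): 0 ≤ 1, so result = 1
  not (C → ((B → not A) ∨ B)): Gödel ¬ of 1 = 0 (operand ≠ 0)
  not not (C → ((B → not A) ∨ B)): Gödel ¬ of 0 = 1 (operand is 0)
  (B → A): 0 ≤ 0, so result = 1
  (not not (C → ((B → not A) ∨ B)) ∨ (B → A)) = max(1, 1) = 1
  (C ∧ (not not (C → ((B → not A) ∨ B)) ∨ (B → A))) = min(0, 1) = 0
Checking all 27 assignments confirms none give a value below 0.00.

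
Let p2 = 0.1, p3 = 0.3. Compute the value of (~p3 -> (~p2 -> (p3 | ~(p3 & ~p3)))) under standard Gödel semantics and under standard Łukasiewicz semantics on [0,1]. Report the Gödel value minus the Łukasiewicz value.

Gödel evaluation:
  ~p3: Gödel ¬ of 0.3 = 0 (operand ≠ 0)
  ~p2: Gödel ¬ of 0.1 = 0 (operand ≠ 0)
  ~p3: Gödel ¬ of 0.3 = 0 (operand ≠ 0)
  (p3 & ~p3) = min(0.3, 0) = 0
  ~(p3 & ~p3): Gödel ¬ of 0 = 1 (operand is 0)
  (p3 | ~(p3 & ~p3)) = max(0.3, 1) = 1
  (~p2 -> (p3 | ~(p3 & ~p3))): 0 ≤ 1, so result = 1
  (~p3 -> (~p2 -> (p3 | ~(p3 & ~p3)))): 0 ≤ 1, so result = 1
  Gödel value = 1
Łukasiewicz evaluation:
  ~p3: Łukasiewicz ¬ gives 1 − 0.3 = 0.7
  ~p2: Łukasiewicz ¬ gives 1 − 0.1 = 0.9
  ~p3: Łukasiewicz ¬ gives 1 − 0.3 = 0.7
  (p3 & ~p3) = min(0.3, 0.7) = 0.3
  ~(p3 & ~p3): Łukasiewicz ¬ gives 1 − 0.3 = 0.7
  (p3 | ~(p3 & ~p3)) = max(0.3, 0.7) = 0.7
  (~p2 -> (p3 | ~(p3 & ~p3))): min(1, 1 − 0.9 + 0.7) = 0.8
  (~p3 -> (~p2 -> (p3 | ~(p3 & ~p3)))): min(1, 1 − 0.7 + 0.8) = 1
  Łukasiewicz value = 1
Difference: 1 − 1 = 0.00

0.00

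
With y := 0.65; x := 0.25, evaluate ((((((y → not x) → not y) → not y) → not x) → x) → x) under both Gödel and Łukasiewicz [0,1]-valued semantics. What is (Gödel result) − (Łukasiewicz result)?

0.25

Gödel evaluation:
  not x: Gödel ¬ of 0.25 = 0 (operand ≠ 0)
  (y → not x): 0.65 > 0, so result = 0
  not y: Gödel ¬ of 0.65 = 0 (operand ≠ 0)
  ((y → not x) → not y): 0 ≤ 0, so result = 1
  not y: Gödel ¬ of 0.65 = 0 (operand ≠ 0)
  (((y → not x) → not y) → not y): 1 > 0, so result = 0
  not x: Gödel ¬ of 0.25 = 0 (operand ≠ 0)
  ((((y → not x) → not y) → not y) → not x): 0 ≤ 0, so result = 1
  (((((y → not x) → not y) → not y) → not x) → x): 1 > 0.25, so result = 0.25
  ((((((y → not x) → not y) → not y) → not x) → x) → x): 0.25 ≤ 0.25, so result = 1
  Gödel value = 1
Łukasiewicz evaluation:
  not x: Łukasiewicz ¬ gives 1 − 0.25 = 0.75
  (y → not x): min(1, 1 − 0.65 + 0.75) = 1
  not y: Łukasiewicz ¬ gives 1 − 0.65 = 0.35
  ((y → not x) → not y): min(1, 1 − 1 + 0.35) = 0.35
  not y: Łukasiewicz ¬ gives 1 − 0.65 = 0.35
  (((y → not x) → not y) → not y): min(1, 1 − 0.35 + 0.35) = 1
  not x: Łukasiewicz ¬ gives 1 − 0.25 = 0.75
  ((((y → not x) → not y) → not y) → not x): min(1, 1 − 1 + 0.75) = 0.75
  (((((y → not x) → not y) → not y) → not x) → x): min(1, 1 − 0.75 + 0.25) = 0.5
  ((((((y → not x) → not y) → not y) → not x) → x) → x): min(1, 1 − 0.5 + 0.25) = 0.75
  Łukasiewicz value = 0.75
Difference: 1 − 0.75 = 0.25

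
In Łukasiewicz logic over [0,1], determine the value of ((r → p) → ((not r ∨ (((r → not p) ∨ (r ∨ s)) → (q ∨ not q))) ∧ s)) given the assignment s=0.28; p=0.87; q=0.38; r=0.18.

(r → p): min(1, 1 − 0.18 + 0.87) = 1
not r: Łukasiewicz ¬ gives 1 − 0.18 = 0.82
not p: Łukasiewicz ¬ gives 1 − 0.87 = 0.13
(r → not p): min(1, 1 − 0.18 + 0.13) = 0.95
(r ∨ s) = max(0.18, 0.28) = 0.28
((r → not p) ∨ (r ∨ s)) = max(0.95, 0.28) = 0.95
not q: Łukasiewicz ¬ gives 1 − 0.38 = 0.62
(q ∨ not q) = max(0.38, 0.62) = 0.62
(((r → not p) ∨ (r ∨ s)) → (q ∨ not q)): min(1, 1 − 0.95 + 0.62) = 0.67
(not r ∨ (((r → not p) ∨ (r ∨ s)) → (q ∨ not q))) = max(0.82, 0.67) = 0.82
((not r ∨ (((r → not p) ∨ (r ∨ s)) → (q ∨ not q))) ∧ s) = min(0.82, 0.28) = 0.28
((r → p) → ((not r ∨ (((r → not p) ∨ (r ∨ s)) → (q ∨ not q))) ∧ s)): min(1, 1 − 1 + 0.28) = 0.28

0.28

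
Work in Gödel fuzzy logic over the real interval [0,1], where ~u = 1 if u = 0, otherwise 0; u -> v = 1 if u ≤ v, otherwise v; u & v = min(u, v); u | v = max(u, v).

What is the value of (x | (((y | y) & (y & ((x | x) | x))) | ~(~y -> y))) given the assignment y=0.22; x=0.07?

0.07

(y | y) = max(0.22, 0.22) = 0.22
(x | x) = max(0.07, 0.07) = 0.07
((x | x) | x) = max(0.07, 0.07) = 0.07
(y & ((x | x) | x)) = min(0.22, 0.07) = 0.07
((y | y) & (y & ((x | x) | x))) = min(0.22, 0.07) = 0.07
~y: Gödel ¬ of 0.22 = 0 (operand ≠ 0)
(~y -> y): 0 ≤ 0.22, so result = 1
~(~y -> y): Gödel ¬ of 1 = 0 (operand ≠ 0)
(((y | y) & (y & ((x | x) | x))) | ~(~y -> y)) = max(0.07, 0) = 0.07
(x | (((y | y) & (y & ((x | x) | x))) | ~(~y -> y))) = max(0.07, 0.07) = 0.07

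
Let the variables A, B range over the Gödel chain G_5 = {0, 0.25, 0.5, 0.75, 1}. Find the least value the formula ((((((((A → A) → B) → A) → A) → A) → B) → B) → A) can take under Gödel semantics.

0.00

The minimum is attained at A = 0, B = 0:
  (A → A): 0 ≤ 0, so result = 1
  ((A → A) → B): 1 > 0, so result = 0
  (((A → A) → B) → A): 0 ≤ 0, so result = 1
  ((((A → A) → B) → A) → A): 1 > 0, so result = 0
  (((((A → A) → B) → A) → A) → A): 0 ≤ 0, so result = 1
  ((((((A → A) → B) → A) → A) → A) → B): 1 > 0, so result = 0
  (((((((A → A) → B) → A) → A) → A) → B) → B): 0 ≤ 0, so result = 1
  ((((((((A → A) → B) → A) → A) → A) → B) → B) → A): 1 > 0, so result = 0
Checking all 25 assignments confirms none give a value below 0.00.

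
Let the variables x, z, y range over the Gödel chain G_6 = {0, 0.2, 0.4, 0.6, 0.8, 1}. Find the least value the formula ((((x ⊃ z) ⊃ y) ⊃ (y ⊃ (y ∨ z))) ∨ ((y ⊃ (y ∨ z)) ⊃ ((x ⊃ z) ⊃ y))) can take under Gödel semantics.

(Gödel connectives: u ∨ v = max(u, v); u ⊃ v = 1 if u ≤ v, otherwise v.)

Every assignment gives 1. For instance at x = 0, z = 0, y = 0:
  (x ⊃ z): 0 ≤ 0, so result = 1
  ((x ⊃ z) ⊃ y): 1 > 0, so result = 0
  (y ∨ z) = max(0, 0) = 0
  (y ⊃ (y ∨ z)): 0 ≤ 0, so result = 1
  (((x ⊃ z) ⊃ y) ⊃ (y ⊃ (y ∨ z))): 0 ≤ 1, so result = 1
  (y ∨ z) = max(0, 0) = 0
  (y ⊃ (y ∨ z)): 0 ≤ 0, so result = 1
  (x ⊃ z): 0 ≤ 0, so result = 1
  ((x ⊃ z) ⊃ y): 1 > 0, so result = 0
  ((y ⊃ (y ∨ z)) ⊃ ((x ⊃ z) ⊃ y)): 1 > 0, so result = 0
  ((((x ⊃ z) ⊃ y) ⊃ (y ⊃ (y ∨ z))) ∨ ((y ⊃ (y ∨ z)) ⊃ ((x ⊃ z) ⊃ y))) = max(1, 0) = 1
All 216 assignments give value 1 — the formula is a G_6-tautology.

1.00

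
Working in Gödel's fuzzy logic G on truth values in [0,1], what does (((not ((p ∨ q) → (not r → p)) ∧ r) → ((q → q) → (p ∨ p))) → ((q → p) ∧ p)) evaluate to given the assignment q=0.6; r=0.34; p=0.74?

(p ∨ q) = max(0.74, 0.6) = 0.74
not r: Gödel ¬ of 0.34 = 0 (operand ≠ 0)
(not r → p): 0 ≤ 0.74, so result = 1
((p ∨ q) → (not r → p)): 0.74 ≤ 1, so result = 1
not ((p ∨ q) → (not r → p)): Gödel ¬ of 1 = 0 (operand ≠ 0)
(not ((p ∨ q) → (not r → p)) ∧ r) = min(0, 0.34) = 0
(q → q): 0.6 ≤ 0.6, so result = 1
(p ∨ p) = max(0.74, 0.74) = 0.74
((q → q) → (p ∨ p)): 1 > 0.74, so result = 0.74
((not ((p ∨ q) → (not r → p)) ∧ r) → ((q → q) → (p ∨ p))): 0 ≤ 0.74, so result = 1
(q → p): 0.6 ≤ 0.74, so result = 1
((q → p) ∧ p) = min(1, 0.74) = 0.74
(((not ((p ∨ q) → (not r → p)) ∧ r) → ((q → q) → (p ∨ p))) → ((q → p) ∧ p)): 1 > 0.74, so result = 0.74

0.74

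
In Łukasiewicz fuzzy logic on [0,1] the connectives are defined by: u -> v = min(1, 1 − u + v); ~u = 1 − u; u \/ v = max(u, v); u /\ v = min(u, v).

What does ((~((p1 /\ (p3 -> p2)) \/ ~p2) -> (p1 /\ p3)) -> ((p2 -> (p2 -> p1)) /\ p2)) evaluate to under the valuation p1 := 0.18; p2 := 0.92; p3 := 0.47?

0.98

(p3 -> p2): min(1, 1 − 0.47 + 0.92) = 1
(p1 /\ (p3 -> p2)) = min(0.18, 1) = 0.18
~p2: Łukasiewicz ¬ gives 1 − 0.92 = 0.08
((p1 /\ (p3 -> p2)) \/ ~p2) = max(0.18, 0.08) = 0.18
~((p1 /\ (p3 -> p2)) \/ ~p2): Łukasiewicz ¬ gives 1 − 0.18 = 0.82
(p1 /\ p3) = min(0.18, 0.47) = 0.18
(~((p1 /\ (p3 -> p2)) \/ ~p2) -> (p1 /\ p3)): min(1, 1 − 0.82 + 0.18) = 0.36
(p2 -> p1): min(1, 1 − 0.92 + 0.18) = 0.26
(p2 -> (p2 -> p1)): min(1, 1 − 0.92 + 0.26) = 0.34
((p2 -> (p2 -> p1)) /\ p2) = min(0.34, 0.92) = 0.34
((~((p1 /\ (p3 -> p2)) \/ ~p2) -> (p1 /\ p3)) -> ((p2 -> (p2 -> p1)) /\ p2)): min(1, 1 − 0.36 + 0.34) = 0.98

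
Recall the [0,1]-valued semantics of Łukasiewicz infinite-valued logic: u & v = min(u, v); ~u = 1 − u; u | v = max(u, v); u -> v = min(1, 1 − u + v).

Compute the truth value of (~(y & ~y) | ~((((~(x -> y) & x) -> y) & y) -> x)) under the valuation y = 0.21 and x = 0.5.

~y: Łukasiewicz ¬ gives 1 − 0.21 = 0.79
(y & ~y) = min(0.21, 0.79) = 0.21
~(y & ~y): Łukasiewicz ¬ gives 1 − 0.21 = 0.79
(x -> y): min(1, 1 − 0.5 + 0.21) = 0.71
~(x -> y): Łukasiewicz ¬ gives 1 − 0.71 = 0.29
(~(x -> y) & x) = min(0.29, 0.5) = 0.29
((~(x -> y) & x) -> y): min(1, 1 − 0.29 + 0.21) = 0.92
(((~(x -> y) & x) -> y) & y) = min(0.92, 0.21) = 0.21
((((~(x -> y) & x) -> y) & y) -> x): min(1, 1 − 0.21 + 0.5) = 1
~((((~(x -> y) & x) -> y) & y) -> x): Łukasiewicz ¬ gives 1 − 1 = 0
(~(y & ~y) | ~((((~(x -> y) & x) -> y) & y) -> x)) = max(0.79, 0) = 0.79

0.79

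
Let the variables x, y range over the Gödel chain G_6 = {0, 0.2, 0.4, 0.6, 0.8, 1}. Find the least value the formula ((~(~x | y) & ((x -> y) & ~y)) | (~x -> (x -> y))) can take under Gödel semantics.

1.00

Every assignment gives 1. For instance at x = 0, y = 0:
  ~x: Gödel ¬ of 0 = 1 (operand is 0)
  (~x | y) = max(1, 0) = 1
  ~(~x | y): Gödel ¬ of 1 = 0 (operand ≠ 0)
  (x -> y): 0 ≤ 0, so result = 1
  ~y: Gödel ¬ of 0 = 1 (operand is 0)
  ((x -> y) & ~y) = min(1, 1) = 1
  (~(~x | y) & ((x -> y) & ~y)) = min(0, 1) = 0
  ~x: Gödel ¬ of 0 = 1 (operand is 0)
  (x -> y): 0 ≤ 0, so result = 1
  (~x -> (x -> y)): 1 ≤ 1, so result = 1
  ((~(~x | y) & ((x -> y) & ~y)) | (~x -> (x -> y))) = max(0, 1) = 1
All 36 assignments give value 1 — the formula is a G_6-tautology.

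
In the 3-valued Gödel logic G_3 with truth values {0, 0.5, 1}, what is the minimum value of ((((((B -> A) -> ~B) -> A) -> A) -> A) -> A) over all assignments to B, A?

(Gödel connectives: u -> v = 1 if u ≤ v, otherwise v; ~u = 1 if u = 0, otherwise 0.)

0.50

The minimum is attained at B = 0.5, A = 0.5:
  (B -> A): 0.5 ≤ 0.5, so result = 1
  ~B: Gödel ¬ of 0.5 = 0 (operand ≠ 0)
  ((B -> A) -> ~B): 1 > 0, so result = 0
  (((B -> A) -> ~B) -> A): 0 ≤ 0.5, so result = 1
  ((((B -> A) -> ~B) -> A) -> A): 1 > 0.5, so result = 0.5
  (((((B -> A) -> ~B) -> A) -> A) -> A): 0.5 ≤ 0.5, so result = 1
  ((((((B -> A) -> ~B) -> A) -> A) -> A) -> A): 1 > 0.5, so result = 0.5
Checking all 9 assignments confirms none give a value below 0.50.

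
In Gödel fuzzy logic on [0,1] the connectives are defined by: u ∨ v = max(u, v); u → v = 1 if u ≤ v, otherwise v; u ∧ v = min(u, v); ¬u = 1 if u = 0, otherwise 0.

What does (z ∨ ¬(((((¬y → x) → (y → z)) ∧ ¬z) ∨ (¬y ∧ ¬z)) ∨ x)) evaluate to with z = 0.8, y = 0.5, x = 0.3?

0.80

¬y: Gödel ¬ of 0.5 = 0 (operand ≠ 0)
(¬y → x): 0 ≤ 0.3, so result = 1
(y → z): 0.5 ≤ 0.8, so result = 1
((¬y → x) → (y → z)): 1 ≤ 1, so result = 1
¬z: Gödel ¬ of 0.8 = 0 (operand ≠ 0)
(((¬y → x) → (y → z)) ∧ ¬z) = min(1, 0) = 0
¬y: Gödel ¬ of 0.5 = 0 (operand ≠ 0)
¬z: Gödel ¬ of 0.8 = 0 (operand ≠ 0)
(¬y ∧ ¬z) = min(0, 0) = 0
((((¬y → x) → (y → z)) ∧ ¬z) ∨ (¬y ∧ ¬z)) = max(0, 0) = 0
(((((¬y → x) → (y → z)) ∧ ¬z) ∨ (¬y ∧ ¬z)) ∨ x) = max(0, 0.3) = 0.3
¬(((((¬y → x) → (y → z)) ∧ ¬z) ∨ (¬y ∧ ¬z)) ∨ x): Gödel ¬ of 0.3 = 0 (operand ≠ 0)
(z ∨ ¬(((((¬y → x) → (y → z)) ∧ ¬z) ∨ (¬y ∧ ¬z)) ∨ x)) = max(0.8, 0) = 0.8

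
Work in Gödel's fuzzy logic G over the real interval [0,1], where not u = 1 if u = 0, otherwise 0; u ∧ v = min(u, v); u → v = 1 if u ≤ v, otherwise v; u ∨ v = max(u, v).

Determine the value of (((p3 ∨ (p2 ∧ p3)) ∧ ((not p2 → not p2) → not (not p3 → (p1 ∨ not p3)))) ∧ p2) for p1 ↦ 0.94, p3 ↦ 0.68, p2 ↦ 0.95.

(p2 ∧ p3) = min(0.95, 0.68) = 0.68
(p3 ∨ (p2 ∧ p3)) = max(0.68, 0.68) = 0.68
not p2: Gödel ¬ of 0.95 = 0 (operand ≠ 0)
not p2: Gödel ¬ of 0.95 = 0 (operand ≠ 0)
(not p2 → not p2): 0 ≤ 0, so result = 1
not p3: Gödel ¬ of 0.68 = 0 (operand ≠ 0)
not p3: Gödel ¬ of 0.68 = 0 (operand ≠ 0)
(p1 ∨ not p3) = max(0.94, 0) = 0.94
(not p3 → (p1 ∨ not p3)): 0 ≤ 0.94, so result = 1
not (not p3 → (p1 ∨ not p3)): Gödel ¬ of 1 = 0 (operand ≠ 0)
((not p2 → not p2) → not (not p3 → (p1 ∨ not p3))): 1 > 0, so result = 0
((p3 ∨ (p2 ∧ p3)) ∧ ((not p2 → not p2) → not (not p3 → (p1 ∨ not p3)))) = min(0.68, 0) = 0
(((p3 ∨ (p2 ∧ p3)) ∧ ((not p2 → not p2) → not (not p3 → (p1 ∨ not p3)))) ∧ p2) = min(0, 0.95) = 0

0.00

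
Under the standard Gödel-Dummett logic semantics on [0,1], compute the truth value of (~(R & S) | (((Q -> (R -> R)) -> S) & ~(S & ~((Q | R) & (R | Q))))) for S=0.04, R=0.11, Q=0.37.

0.04

(R & S) = min(0.11, 0.04) = 0.04
~(R & S): Gödel ¬ of 0.04 = 0 (operand ≠ 0)
(R -> R): 0.11 ≤ 0.11, so result = 1
(Q -> (R -> R)): 0.37 ≤ 1, so result = 1
((Q -> (R -> R)) -> S): 1 > 0.04, so result = 0.04
(Q | R) = max(0.37, 0.11) = 0.37
(R | Q) = max(0.11, 0.37) = 0.37
((Q | R) & (R | Q)) = min(0.37, 0.37) = 0.37
~((Q | R) & (R | Q)): Gödel ¬ of 0.37 = 0 (operand ≠ 0)
(S & ~((Q | R) & (R | Q))) = min(0.04, 0) = 0
~(S & ~((Q | R) & (R | Q))): Gödel ¬ of 0 = 1 (operand is 0)
(((Q -> (R -> R)) -> S) & ~(S & ~((Q | R) & (R | Q)))) = min(0.04, 1) = 0.04
(~(R & S) | (((Q -> (R -> R)) -> S) & ~(S & ~((Q | R) & (R | Q))))) = max(0, 0.04) = 0.04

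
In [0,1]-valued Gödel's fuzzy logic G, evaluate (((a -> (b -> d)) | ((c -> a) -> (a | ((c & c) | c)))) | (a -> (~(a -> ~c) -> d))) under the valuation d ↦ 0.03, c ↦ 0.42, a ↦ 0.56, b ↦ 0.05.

0.56

(b -> d): 0.05 > 0.03, so result = 0.03
(a -> (b -> d)): 0.56 > 0.03, so result = 0.03
(c -> a): 0.42 ≤ 0.56, so result = 1
(c & c) = min(0.42, 0.42) = 0.42
((c & c) | c) = max(0.42, 0.42) = 0.42
(a | ((c & c) | c)) = max(0.56, 0.42) = 0.56
((c -> a) -> (a | ((c & c) | c))): 1 > 0.56, so result = 0.56
((a -> (b -> d)) | ((c -> a) -> (a | ((c & c) | c)))) = max(0.03, 0.56) = 0.56
~c: Gödel ¬ of 0.42 = 0 (operand ≠ 0)
(a -> ~c): 0.56 > 0, so result = 0
~(a -> ~c): Gödel ¬ of 0 = 1 (operand is 0)
(~(a -> ~c) -> d): 1 > 0.03, so result = 0.03
(a -> (~(a -> ~c) -> d)): 0.56 > 0.03, so result = 0.03
(((a -> (b -> d)) | ((c -> a) -> (a | ((c & c) | c)))) | (a -> (~(a -> ~c) -> d))) = max(0.56, 0.03) = 0.56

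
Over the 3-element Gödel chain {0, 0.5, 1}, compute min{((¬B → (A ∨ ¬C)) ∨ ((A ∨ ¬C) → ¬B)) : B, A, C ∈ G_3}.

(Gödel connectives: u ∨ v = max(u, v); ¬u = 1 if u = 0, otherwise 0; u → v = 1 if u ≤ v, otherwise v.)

Every assignment gives 1. For instance at B = 0, A = 0, C = 0:
  ¬B: Gödel ¬ of 0 = 1 (operand is 0)
  ¬C: Gödel ¬ of 0 = 1 (operand is 0)
  (A ∨ ¬C) = max(0, 1) = 1
  (¬B → (A ∨ ¬C)): 1 ≤ 1, so result = 1
  ¬C: Gödel ¬ of 0 = 1 (operand is 0)
  (A ∨ ¬C) = max(0, 1) = 1
  ¬B: Gödel ¬ of 0 = 1 (operand is 0)
  ((A ∨ ¬C) → ¬B): 1 ≤ 1, so result = 1
  ((¬B → (A ∨ ¬C)) ∨ ((A ∨ ¬C) → ¬B)) = max(1, 1) = 1
All 27 assignments give value 1 — the formula is a G_3-tautology.

1.00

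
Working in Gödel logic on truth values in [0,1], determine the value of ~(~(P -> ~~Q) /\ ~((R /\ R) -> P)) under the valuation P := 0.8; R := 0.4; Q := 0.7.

~Q: Gödel ¬ of 0.7 = 0 (operand ≠ 0)
~~Q: Gödel ¬ of 0 = 1 (operand is 0)
(P -> ~~Q): 0.8 ≤ 1, so result = 1
~(P -> ~~Q): Gödel ¬ of 1 = 0 (operand ≠ 0)
(R /\ R) = min(0.4, 0.4) = 0.4
((R /\ R) -> P): 0.4 ≤ 0.8, so result = 1
~((R /\ R) -> P): Gödel ¬ of 1 = 0 (operand ≠ 0)
(~(P -> ~~Q) /\ ~((R /\ R) -> P)) = min(0, 0) = 0
~(~(P -> ~~Q) /\ ~((R /\ R) -> P)): Gödel ¬ of 0 = 1 (operand is 0)

1.00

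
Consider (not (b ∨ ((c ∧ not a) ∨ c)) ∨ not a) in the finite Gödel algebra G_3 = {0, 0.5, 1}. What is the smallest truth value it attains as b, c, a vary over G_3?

0.00

The minimum is attained at b = 0, c = 0.5, a = 0.5:
  not a: Gödel ¬ of 0.5 = 0 (operand ≠ 0)
  (c ∧ not a) = min(0.5, 0) = 0
  ((c ∧ not a) ∨ c) = max(0, 0.5) = 0.5
  (b ∨ ((c ∧ not a) ∨ c)) = max(0, 0.5) = 0.5
  not (b ∨ ((c ∧ not a) ∨ c)): Gödel ¬ of 0.5 = 0 (operand ≠ 0)
  not a: Gödel ¬ of 0.5 = 0 (operand ≠ 0)
  (not (b ∨ ((c ∧ not a) ∨ c)) ∨ not a) = max(0, 0) = 0
Checking all 27 assignments confirms none give a value below 0.00.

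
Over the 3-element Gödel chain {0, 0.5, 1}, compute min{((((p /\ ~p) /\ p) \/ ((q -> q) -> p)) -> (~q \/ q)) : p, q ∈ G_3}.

The minimum is attained at p = 1, q = 0.5:
  ~p: Gödel ¬ of 1 = 0 (operand ≠ 0)
  (p /\ ~p) = min(1, 0) = 0
  ((p /\ ~p) /\ p) = min(0, 1) = 0
  (q -> q): 0.5 ≤ 0.5, so result = 1
  ((q -> q) -> p): 1 ≤ 1, so result = 1
  (((p /\ ~p) /\ p) \/ ((q -> q) -> p)) = max(0, 1) = 1
  ~q: Gödel ¬ of 0.5 = 0 (operand ≠ 0)
  (~q \/ q) = max(0, 0.5) = 0.5
  ((((p /\ ~p) /\ p) \/ ((q -> q) -> p)) -> (~q \/ q)): 1 > 0.5, so result = 0.5
Checking all 9 assignments confirms none give a value below 0.50.

0.50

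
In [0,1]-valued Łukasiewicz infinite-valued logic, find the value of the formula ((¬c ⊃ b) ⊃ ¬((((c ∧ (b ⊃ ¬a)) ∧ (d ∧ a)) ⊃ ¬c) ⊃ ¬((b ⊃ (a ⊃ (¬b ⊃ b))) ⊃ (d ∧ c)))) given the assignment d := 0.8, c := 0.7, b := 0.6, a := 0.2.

0.70

¬c: Łukasiewicz ¬ gives 1 − 0.7 = 0.3
(¬c ⊃ b): min(1, 1 − 0.3 + 0.6) = 1
¬a: Łukasiewicz ¬ gives 1 − 0.2 = 0.8
(b ⊃ ¬a): min(1, 1 − 0.6 + 0.8) = 1
(c ∧ (b ⊃ ¬a)) = min(0.7, 1) = 0.7
(d ∧ a) = min(0.8, 0.2) = 0.2
((c ∧ (b ⊃ ¬a)) ∧ (d ∧ a)) = min(0.7, 0.2) = 0.2
¬c: Łukasiewicz ¬ gives 1 − 0.7 = 0.3
(((c ∧ (b ⊃ ¬a)) ∧ (d ∧ a)) ⊃ ¬c): min(1, 1 − 0.2 + 0.3) = 1
¬b: Łukasiewicz ¬ gives 1 − 0.6 = 0.4
(¬b ⊃ b): min(1, 1 − 0.4 + 0.6) = 1
(a ⊃ (¬b ⊃ b)): min(1, 1 − 0.2 + 1) = 1
(b ⊃ (a ⊃ (¬b ⊃ b))): min(1, 1 − 0.6 + 1) = 1
(d ∧ c) = min(0.8, 0.7) = 0.7
((b ⊃ (a ⊃ (¬b ⊃ b))) ⊃ (d ∧ c)): min(1, 1 − 1 + 0.7) = 0.7
¬((b ⊃ (a ⊃ (¬b ⊃ b))) ⊃ (d ∧ c)): Łukasiewicz ¬ gives 1 − 0.7 = 0.3
((((c ∧ (b ⊃ ¬a)) ∧ (d ∧ a)) ⊃ ¬c) ⊃ ¬((b ⊃ (a ⊃ (¬b ⊃ b))) ⊃ (d ∧ c))): min(1, 1 − 1 + 0.3) = 0.3
¬((((c ∧ (b ⊃ ¬a)) ∧ (d ∧ a)) ⊃ ¬c) ⊃ ¬((b ⊃ (a ⊃ (¬b ⊃ b))) ⊃ (d ∧ c))): Łukasiewicz ¬ gives 1 − 0.3 = 0.7
((¬c ⊃ b) ⊃ ¬((((c ∧ (b ⊃ ¬a)) ∧ (d ∧ a)) ⊃ ¬c) ⊃ ¬((b ⊃ (a ⊃ (¬b ⊃ b))) ⊃ (d ∧ c)))): min(1, 1 − 1 + 0.7) = 0.7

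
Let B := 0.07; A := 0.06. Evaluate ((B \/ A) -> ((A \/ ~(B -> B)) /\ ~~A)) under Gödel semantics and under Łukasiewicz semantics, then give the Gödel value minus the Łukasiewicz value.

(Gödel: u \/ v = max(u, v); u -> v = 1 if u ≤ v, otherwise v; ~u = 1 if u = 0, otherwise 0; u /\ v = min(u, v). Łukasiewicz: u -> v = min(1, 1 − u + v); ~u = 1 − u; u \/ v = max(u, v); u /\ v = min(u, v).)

-0.93

Gödel evaluation:
  (B \/ A) = max(0.07, 0.06) = 0.07
  (B -> B): 0.07 ≤ 0.07, so result = 1
  ~(B -> B): Gödel ¬ of 1 = 0 (operand ≠ 0)
  (A \/ ~(B -> B)) = max(0.06, 0) = 0.06
  ~A: Gödel ¬ of 0.06 = 0 (operand ≠ 0)
  ~~A: Gödel ¬ of 0 = 1 (operand is 0)
  ((A \/ ~(B -> B)) /\ ~~A) = min(0.06, 1) = 0.06
  ((B \/ A) -> ((A \/ ~(B -> B)) /\ ~~A)): 0.07 > 0.06, so result = 0.06
  Gödel value = 0.06
Łukasiewicz evaluation:
  (B \/ A) = max(0.07, 0.06) = 0.07
  (B -> B): min(1, 1 − 0.07 + 0.07) = 1
  ~(B -> B): Łukasiewicz ¬ gives 1 − 1 = 0
  (A \/ ~(B -> B)) = max(0.06, 0) = 0.06
  ~A: Łukasiewicz ¬ gives 1 − 0.06 = 0.94
  ~~A: Łukasiewicz ¬ gives 1 − 0.94 = 0.06
  ((A \/ ~(B -> B)) /\ ~~A) = min(0.06, 0.06) = 0.06
  ((B \/ A) -> ((A \/ ~(B -> B)) /\ ~~A)): min(1, 1 − 0.07 + 0.06) = 0.99
  Łukasiewicz value = 0.99
Difference: 0.06 − 0.99 = -0.93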